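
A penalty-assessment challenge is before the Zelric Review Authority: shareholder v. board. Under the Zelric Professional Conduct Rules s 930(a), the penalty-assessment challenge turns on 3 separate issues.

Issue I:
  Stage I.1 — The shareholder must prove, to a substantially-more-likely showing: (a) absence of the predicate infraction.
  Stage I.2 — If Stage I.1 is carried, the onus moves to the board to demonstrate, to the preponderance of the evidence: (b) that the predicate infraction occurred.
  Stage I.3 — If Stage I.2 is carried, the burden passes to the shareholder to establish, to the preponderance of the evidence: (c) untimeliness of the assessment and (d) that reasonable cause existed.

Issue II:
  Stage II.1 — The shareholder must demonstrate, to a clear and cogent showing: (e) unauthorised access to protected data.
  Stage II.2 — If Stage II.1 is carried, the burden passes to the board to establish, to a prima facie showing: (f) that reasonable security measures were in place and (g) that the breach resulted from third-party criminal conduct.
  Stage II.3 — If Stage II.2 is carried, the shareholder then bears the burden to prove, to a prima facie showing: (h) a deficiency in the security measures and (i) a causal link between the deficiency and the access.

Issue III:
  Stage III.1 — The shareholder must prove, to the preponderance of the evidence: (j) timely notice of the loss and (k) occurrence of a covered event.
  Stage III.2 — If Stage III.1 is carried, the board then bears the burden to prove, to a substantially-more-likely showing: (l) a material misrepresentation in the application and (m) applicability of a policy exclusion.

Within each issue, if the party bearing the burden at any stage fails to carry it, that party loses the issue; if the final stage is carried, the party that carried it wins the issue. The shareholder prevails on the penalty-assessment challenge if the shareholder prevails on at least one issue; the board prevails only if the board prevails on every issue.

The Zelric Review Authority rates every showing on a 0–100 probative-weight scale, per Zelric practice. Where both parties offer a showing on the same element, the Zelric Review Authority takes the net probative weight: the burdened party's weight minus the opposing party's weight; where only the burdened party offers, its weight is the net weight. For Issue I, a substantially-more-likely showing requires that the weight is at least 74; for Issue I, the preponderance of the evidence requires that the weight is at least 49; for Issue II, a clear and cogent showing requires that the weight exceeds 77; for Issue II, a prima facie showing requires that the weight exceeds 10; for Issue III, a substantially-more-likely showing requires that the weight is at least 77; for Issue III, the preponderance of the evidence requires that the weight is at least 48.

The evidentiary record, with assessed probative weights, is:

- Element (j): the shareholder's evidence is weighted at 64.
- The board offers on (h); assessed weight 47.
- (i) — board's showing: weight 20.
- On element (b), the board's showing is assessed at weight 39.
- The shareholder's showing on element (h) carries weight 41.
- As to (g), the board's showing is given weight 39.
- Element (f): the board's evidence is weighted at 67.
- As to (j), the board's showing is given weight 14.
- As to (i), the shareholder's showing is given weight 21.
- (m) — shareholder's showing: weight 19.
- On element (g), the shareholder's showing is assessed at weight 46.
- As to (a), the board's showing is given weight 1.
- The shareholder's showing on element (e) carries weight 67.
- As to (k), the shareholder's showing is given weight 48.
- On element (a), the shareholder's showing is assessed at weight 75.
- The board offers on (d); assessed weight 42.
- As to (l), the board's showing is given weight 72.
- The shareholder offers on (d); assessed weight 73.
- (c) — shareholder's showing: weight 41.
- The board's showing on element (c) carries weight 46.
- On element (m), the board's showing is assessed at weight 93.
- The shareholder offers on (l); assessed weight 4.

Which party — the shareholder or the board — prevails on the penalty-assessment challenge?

shareholder

— Issue I —
Stage I.1 (shareholder, a substantially-more-likely showing, weight is at least 74): (a) net 75−1=74 ≥ 74 — meets.
  The shareholder carries Stage I.1; the board now bears the burden.
Stage I.2 (board, the preponderance of the evidence, weight is at least 49): (b) 39 < 49 — fails.
  The board does not carry Stage I.2.
So the shareholder prevails on this issue.
— Issue II —
At Stage II.1 the shareholder must meet a clear and cogent showing (weight exceeds 77): on (e) the weight is 67, ≤ 77, so (e) does not meet the standard.
  The shareholder does not carry Stage II.1.
The analysis ends at Stage II.1; the board prevails on this issue.
— Issue III —
At Stage III.1 the shareholder must meet the preponderance of the evidence (weight is at least 48): on (j) the weight is 64 less the opposing 14 gives net 50, which does reach 48, so (j) meets the standard; on (k) the weight is 48, ≥ 48, so (k) meets the standard.
  Stage III.1 is satisfied; the onus moves to the board.
At Stage III.2 the board must meet a substantially-more-likely showing (weight is at least 77): on (l) the weight is 72 less the opposing 4 gives net 68, < 77, so (l) does not meet the standard; on (m) the weight is 93 less the opposing 19 gives net 74, which does not reach 77, so (m) does not meet the standard.
  Stage III.2 not carried; the board fails its burden.
The analysis ends at Stage III.2; the shareholder prevails on this issue.
Per-issue: Issue I → shareholder; Issue II → board; Issue III → shareholder. The shareholder must prevail on at least one issue; overall, the shareholder prevails.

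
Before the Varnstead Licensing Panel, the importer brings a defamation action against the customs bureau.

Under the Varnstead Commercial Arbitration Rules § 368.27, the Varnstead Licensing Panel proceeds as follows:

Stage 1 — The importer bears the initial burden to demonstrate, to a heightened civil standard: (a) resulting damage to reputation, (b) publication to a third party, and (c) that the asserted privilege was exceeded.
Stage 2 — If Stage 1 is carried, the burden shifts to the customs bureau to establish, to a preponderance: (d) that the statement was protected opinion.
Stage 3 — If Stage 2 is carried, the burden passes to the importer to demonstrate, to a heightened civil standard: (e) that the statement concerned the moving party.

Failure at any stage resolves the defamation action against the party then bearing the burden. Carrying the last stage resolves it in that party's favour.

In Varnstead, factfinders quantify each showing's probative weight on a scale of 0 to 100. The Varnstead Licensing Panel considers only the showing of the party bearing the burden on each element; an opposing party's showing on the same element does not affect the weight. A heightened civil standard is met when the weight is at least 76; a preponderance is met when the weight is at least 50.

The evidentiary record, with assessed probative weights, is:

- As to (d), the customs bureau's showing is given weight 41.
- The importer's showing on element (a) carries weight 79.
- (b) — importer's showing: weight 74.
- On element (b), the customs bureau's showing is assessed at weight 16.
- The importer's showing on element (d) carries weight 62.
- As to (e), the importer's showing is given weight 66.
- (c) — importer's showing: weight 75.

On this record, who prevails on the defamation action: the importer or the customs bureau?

customs bureau

At Stage 1 the importer must meet a heightened civil standard (weight is at least 76): on (a) the weight is 79, which does reach 76, so (a) meets the standard; on (b) the weight is 74 (the customs bureau's 16 is given no effect), < 76, so (b) does not meet the standard; on (c) the weight is 75, which does not reach 76, so (c) does not meet the standard.
  The importer does not carry Stage 1.
The customs bureau prevails.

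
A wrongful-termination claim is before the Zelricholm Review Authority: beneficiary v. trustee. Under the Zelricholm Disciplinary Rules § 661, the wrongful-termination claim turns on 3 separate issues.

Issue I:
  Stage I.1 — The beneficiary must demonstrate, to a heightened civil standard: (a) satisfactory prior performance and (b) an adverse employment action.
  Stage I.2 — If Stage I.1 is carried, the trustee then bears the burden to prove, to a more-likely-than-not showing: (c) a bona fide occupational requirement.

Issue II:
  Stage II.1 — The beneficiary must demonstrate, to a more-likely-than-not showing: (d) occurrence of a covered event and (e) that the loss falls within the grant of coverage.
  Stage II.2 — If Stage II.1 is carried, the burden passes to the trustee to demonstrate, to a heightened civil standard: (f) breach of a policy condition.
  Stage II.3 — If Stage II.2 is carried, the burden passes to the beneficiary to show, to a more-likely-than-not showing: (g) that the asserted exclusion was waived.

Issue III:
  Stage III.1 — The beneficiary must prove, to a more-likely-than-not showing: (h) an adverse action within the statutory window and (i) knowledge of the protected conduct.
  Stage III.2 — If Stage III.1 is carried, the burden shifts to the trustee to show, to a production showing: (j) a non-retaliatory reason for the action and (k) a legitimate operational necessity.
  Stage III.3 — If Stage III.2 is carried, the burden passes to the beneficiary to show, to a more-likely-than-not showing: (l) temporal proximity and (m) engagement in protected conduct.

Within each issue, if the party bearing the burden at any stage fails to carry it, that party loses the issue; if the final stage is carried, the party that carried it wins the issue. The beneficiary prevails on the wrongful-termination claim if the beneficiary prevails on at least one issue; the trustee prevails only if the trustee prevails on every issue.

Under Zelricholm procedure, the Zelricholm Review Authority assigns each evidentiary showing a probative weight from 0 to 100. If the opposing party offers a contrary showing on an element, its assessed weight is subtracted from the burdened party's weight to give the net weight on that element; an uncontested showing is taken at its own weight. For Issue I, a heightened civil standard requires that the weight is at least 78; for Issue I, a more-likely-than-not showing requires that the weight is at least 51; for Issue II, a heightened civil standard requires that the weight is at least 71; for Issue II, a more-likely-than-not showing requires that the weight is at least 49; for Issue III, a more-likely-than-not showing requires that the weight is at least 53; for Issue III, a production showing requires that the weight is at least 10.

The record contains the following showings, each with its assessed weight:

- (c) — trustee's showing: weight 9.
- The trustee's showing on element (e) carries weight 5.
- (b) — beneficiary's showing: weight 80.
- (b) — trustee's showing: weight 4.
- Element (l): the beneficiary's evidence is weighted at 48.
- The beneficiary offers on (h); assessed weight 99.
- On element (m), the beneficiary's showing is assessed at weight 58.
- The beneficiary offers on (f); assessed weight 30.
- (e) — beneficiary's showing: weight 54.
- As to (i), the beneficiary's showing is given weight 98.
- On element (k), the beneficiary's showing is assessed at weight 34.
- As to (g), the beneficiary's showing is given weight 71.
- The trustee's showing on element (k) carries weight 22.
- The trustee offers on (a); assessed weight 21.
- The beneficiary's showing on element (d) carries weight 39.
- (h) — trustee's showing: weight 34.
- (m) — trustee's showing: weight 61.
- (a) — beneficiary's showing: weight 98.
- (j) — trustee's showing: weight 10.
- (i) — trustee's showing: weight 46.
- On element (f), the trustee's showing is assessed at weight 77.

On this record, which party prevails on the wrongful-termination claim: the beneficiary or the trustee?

trustee

— Issue I —
Stage I.1 (beneficiary, a heightened civil standard, weight is at least 78): (a) net 98−21=77 < 78 — fails; (b) net 80−4=76 < 78 — fails.
  Stage I.1 not carried; the beneficiary fails its burden.
So the trustee prevails on this issue.
— Issue II —
At Stage II.1 the beneficiary must meet a more-likely-than-not showing (weight is at least 49): on (d) the weight is 39, < 49, so (d) does not meet the standard; on (e) the weight is 54 less the opposing 5 gives net 49, which does reach 49, so (e) meets the standard.
  Stage II.1 not carried; the beneficiary fails its burden.
The trustee prevails on this issue.
— Issue III —
Stage III.1 — burden on beneficiary; standard: a more-likely-than-not showing (weight is at least 53).
    (h): 99 − 34 = 65 ≥ 53 [met]
    (i): 98 − 46 = 52 < 53 [not met]
  Not every element is met, so the beneficiary fails to carry Stage III.1.
The analysis ends at Stage III.1; the trustee prevails on this issue.
Per-issue: Issue I → trustee; Issue II → trustee; Issue III → trustee. The beneficiary must prevail on at least one issue; overall, the trustee prevails.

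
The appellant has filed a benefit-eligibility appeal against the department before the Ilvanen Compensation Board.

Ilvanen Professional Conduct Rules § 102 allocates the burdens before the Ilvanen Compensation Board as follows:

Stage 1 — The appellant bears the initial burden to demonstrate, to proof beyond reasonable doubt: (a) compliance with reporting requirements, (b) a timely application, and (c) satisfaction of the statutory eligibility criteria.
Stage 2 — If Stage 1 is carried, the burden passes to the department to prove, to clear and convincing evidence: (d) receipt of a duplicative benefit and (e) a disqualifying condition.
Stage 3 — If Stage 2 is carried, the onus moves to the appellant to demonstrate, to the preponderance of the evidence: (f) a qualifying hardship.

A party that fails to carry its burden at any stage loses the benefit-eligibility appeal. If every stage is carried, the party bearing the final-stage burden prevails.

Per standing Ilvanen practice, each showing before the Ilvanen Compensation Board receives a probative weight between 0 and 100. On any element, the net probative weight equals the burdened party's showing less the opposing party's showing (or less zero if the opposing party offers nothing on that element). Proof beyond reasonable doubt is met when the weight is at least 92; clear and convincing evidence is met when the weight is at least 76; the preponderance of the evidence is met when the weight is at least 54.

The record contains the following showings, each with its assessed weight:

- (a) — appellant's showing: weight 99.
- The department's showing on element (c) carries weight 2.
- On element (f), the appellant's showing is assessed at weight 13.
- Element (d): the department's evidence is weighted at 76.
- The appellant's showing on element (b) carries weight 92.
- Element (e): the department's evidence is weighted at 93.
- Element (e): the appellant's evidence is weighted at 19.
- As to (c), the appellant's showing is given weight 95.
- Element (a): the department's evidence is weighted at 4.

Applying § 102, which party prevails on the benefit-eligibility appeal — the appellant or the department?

appellant

Stage 1 — burden on appellant; standard: proof beyond reasonable doubt (weight is at least 92).
    (a): 99 − 4 = 95 ≥ 92 [met]
    (b): 92 ≥ 92 [met]
    (c): 95 − 2 = 93 ≥ 92 [met]
  Stage 1 is satisfied; the onus moves to the department.
Stage 2 — burden on department; standard: clear and convincing evidence (weight is at least 76).
    (d): 76 ≥ 76 [met]
    (e): 93 − 19 = 74 < 76 [not met]
  Stage 2 not carried; the department fails its burden.
The appellant prevails.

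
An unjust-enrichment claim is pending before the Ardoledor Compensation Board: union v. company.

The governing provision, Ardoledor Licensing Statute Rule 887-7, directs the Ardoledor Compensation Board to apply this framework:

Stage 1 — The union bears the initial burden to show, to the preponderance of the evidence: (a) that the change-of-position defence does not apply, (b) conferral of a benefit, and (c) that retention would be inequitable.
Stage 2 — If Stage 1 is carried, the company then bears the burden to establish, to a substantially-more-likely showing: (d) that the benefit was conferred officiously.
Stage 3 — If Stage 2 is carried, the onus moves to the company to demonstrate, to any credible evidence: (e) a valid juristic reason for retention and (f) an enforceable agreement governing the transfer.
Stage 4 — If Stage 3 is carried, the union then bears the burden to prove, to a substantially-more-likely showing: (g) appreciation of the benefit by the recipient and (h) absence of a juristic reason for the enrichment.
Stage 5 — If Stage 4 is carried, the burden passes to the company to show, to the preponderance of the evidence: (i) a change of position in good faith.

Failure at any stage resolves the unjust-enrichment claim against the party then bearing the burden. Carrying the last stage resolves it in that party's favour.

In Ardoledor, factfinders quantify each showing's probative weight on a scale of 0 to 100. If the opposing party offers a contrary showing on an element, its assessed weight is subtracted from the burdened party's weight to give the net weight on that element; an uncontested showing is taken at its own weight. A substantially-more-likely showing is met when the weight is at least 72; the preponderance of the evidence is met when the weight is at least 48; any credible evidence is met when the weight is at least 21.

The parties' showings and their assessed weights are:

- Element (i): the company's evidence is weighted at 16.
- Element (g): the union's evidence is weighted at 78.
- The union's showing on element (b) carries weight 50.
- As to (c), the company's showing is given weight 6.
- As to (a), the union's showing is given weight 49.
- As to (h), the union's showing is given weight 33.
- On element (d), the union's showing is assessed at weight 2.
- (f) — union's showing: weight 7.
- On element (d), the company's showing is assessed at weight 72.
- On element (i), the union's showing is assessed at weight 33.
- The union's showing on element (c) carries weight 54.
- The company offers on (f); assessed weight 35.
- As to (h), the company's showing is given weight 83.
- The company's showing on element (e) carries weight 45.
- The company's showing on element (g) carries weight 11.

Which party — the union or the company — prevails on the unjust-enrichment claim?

union

Stage 1 (union, the preponderance of the evidence, weight is at least 48): (a) 49 ≥ 48 — meets; (b) 50 ≥ 48 — meets; (c) net 54−6=48 ≥ 48 — meets.
  All elements met. The burden passes to the company.
Stage 2 (company, a substantially-more-likely showing, weight is at least 72): (d) net 72−2=70 < 72 — fails.
  Stage 2 not carried; the company fails its burden.
So the union prevails.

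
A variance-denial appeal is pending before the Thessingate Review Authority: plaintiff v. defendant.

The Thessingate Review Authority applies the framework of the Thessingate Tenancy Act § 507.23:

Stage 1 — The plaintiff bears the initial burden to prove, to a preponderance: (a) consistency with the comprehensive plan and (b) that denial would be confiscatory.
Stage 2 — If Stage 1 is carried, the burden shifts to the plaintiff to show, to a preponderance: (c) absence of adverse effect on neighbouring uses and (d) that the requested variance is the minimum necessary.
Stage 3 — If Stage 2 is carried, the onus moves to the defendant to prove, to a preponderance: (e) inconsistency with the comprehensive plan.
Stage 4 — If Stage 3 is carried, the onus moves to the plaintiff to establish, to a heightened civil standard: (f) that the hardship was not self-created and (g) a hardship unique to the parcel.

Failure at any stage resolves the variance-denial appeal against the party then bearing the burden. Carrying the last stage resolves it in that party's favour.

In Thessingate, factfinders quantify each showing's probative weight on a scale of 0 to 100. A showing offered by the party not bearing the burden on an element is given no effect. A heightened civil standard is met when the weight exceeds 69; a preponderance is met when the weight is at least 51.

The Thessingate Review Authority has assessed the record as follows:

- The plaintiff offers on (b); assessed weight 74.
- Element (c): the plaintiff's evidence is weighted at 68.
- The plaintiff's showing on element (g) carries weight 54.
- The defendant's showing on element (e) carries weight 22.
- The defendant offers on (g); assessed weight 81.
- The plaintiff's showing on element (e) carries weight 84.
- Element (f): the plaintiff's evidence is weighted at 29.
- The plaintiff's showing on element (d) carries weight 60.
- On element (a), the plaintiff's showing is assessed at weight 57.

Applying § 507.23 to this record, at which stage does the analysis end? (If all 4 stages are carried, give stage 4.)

Stage 1 — burden on plaintiff; standard: a preponderance (weight is at least 51).
    (a): 57 ≥ 51 [met]
    (b): 74 ≥ 51 [met]
  Stage 1 is satisfied; the plaintiff continues to bear the burden.
Stage 2 — burden on plaintiff; standard: a preponderance (weight is at least 51).
    (c): 68 ≥ 51 [met]
    (d): 60 ≥ 51 [met]
  Stage 2 carried; the burden shifts to the defendant.
Stage 3 — burden on defendant; standard: a preponderance (weight is at least 51).
    (e): 22 (plaintiff's 84 disregarded) < 51 [not met]
  Stage 3 not carried; the defendant fails its burden.
The plaintiff prevails.

stage 3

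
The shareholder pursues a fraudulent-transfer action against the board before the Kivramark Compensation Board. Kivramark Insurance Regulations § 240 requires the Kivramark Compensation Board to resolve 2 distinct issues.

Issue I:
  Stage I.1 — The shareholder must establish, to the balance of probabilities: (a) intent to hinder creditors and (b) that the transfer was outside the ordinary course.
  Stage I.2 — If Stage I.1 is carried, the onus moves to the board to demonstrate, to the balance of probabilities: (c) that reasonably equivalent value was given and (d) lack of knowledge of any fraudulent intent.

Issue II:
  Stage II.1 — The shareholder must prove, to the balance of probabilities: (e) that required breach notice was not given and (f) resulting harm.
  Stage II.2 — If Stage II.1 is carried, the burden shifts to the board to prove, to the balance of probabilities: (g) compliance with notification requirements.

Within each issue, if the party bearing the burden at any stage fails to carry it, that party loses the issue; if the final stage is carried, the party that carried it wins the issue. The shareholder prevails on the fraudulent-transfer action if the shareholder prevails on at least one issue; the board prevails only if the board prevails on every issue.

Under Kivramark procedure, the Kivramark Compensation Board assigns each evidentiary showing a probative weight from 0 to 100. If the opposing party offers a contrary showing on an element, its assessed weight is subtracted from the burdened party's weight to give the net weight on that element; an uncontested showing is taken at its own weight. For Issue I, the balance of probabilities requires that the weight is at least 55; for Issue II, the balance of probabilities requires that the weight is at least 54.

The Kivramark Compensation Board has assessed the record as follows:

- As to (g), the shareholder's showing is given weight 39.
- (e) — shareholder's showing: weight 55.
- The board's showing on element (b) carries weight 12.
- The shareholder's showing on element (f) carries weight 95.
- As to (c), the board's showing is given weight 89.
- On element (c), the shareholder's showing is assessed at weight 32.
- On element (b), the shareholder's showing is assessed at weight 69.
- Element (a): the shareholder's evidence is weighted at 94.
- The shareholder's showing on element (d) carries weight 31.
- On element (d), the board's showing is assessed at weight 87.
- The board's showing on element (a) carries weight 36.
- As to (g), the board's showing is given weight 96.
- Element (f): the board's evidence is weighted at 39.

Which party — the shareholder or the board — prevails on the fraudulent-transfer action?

board

— Issue I —
Stage I.1 (shareholder, the balance of probabilities, weight is at least 55): (a) net 94−36=58 ≥ 55 — meets; (b) net 69−12=57 ≥ 55 — meets.
  The shareholder carries Stage I.1; the board now bears the burden.
Stage I.2 (board, the balance of probabilities, weight is at least 55): (c) net 89−32=57 ≥ 55 — meets; (d) net 87−31=56 ≥ 55 — meets.
  All elements met at the final stage.
With every stage satisfied, the board prevails on this issue.
— Issue II —
At Stage II.1 the shareholder must meet the balance of probabilities (weight is at least 54): on (e) the weight is 55, ≥ 54, so (e) meets the standard; on (f) the weight is 95 less the opposing 39 gives net 56, ≥ 54, so (f) meets the standard.
  The shareholder carries Stage II.1; the board now bears the burden.
At Stage II.2 the board must meet the balance of probabilities (weight is at least 54): on (g) the weight is 96 less the opposing 39 gives net 57, which does reach 54, so (g) meets the standard.
  The board carries the last stage.
All stages carried — the board prevails on this issue.
Per-issue: Issue I → board; Issue II → board. The shareholder must prevail on at least one issue; overall, the board prevails.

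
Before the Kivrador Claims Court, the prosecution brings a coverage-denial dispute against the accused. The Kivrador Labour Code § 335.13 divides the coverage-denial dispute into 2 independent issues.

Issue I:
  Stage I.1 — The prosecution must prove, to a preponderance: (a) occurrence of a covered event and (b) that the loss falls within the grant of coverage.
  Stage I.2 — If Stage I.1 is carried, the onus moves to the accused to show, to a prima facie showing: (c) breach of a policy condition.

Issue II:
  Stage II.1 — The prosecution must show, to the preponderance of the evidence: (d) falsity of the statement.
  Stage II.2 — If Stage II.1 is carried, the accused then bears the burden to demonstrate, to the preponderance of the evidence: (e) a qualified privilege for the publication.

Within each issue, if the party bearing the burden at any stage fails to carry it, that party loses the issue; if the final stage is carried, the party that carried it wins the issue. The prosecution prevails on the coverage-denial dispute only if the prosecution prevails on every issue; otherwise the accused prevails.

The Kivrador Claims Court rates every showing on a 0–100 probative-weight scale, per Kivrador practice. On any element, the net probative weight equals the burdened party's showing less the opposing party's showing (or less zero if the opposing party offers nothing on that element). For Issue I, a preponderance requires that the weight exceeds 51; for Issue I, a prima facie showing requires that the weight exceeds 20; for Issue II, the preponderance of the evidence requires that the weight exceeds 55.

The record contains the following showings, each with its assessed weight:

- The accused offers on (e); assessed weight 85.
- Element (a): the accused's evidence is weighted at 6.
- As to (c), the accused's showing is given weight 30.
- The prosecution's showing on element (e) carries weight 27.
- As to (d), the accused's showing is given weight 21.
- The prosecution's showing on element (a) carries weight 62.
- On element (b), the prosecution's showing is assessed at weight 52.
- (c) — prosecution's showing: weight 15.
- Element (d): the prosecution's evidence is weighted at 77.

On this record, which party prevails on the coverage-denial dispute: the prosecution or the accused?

— Issue I —
At Stage I.1 the prosecution must meet a preponderance (weight exceeds 51): on (a) the weight is 62 less the opposing 6 gives net 56, > 51, so (a) meets the standard; on (b) the weight is 52, > 51, so (b) meets the standard.
  All elements met. The burden passes to the accused.
At Stage I.2 the accused must meet a prima facie showing (weight exceeds 20): on (c) the weight is 30 less the opposing 15 gives net 15, which does not exceed 20, so (c) does not meet the standard.
  The accused does not carry Stage I.2.
The prosecution prevails on this issue.
— Issue II —
Stage II.1 (prosecution, the preponderance of the evidence, weight exceeds 55): (d) net 77−21=56 > 55 — meets.
  Stage II.1 is satisfied; the onus moves to the accused.
Stage II.2 (accused, the preponderance of the evidence, weight exceeds 55): (e) net 85−27=58 > 55 — meets.
  All elements met at the final stage.
All stages carried — the accused prevails on this issue.
Per-issue: Issue I → prosecution; Issue II → accused. The prosecution must prevail on every issue; overall, the accused prevails.

accused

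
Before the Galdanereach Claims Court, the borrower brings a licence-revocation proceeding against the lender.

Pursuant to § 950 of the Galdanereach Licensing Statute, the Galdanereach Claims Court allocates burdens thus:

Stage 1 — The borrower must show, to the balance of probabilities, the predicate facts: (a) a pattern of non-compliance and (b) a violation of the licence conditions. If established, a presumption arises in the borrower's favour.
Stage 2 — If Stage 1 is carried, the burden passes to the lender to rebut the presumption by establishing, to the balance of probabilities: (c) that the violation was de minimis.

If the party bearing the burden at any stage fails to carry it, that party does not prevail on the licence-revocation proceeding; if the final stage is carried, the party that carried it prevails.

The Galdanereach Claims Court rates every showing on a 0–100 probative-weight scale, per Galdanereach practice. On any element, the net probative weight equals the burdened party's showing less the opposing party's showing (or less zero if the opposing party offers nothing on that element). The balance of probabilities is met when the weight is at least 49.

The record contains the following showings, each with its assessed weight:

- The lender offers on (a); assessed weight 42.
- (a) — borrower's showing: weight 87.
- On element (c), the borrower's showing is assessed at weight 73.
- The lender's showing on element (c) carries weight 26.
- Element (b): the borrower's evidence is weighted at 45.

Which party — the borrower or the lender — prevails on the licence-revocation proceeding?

lender

At Stage 1 the borrower must meet the balance of probabilities (weight is at least 49): on (a) the weight is 87 less the opposing 42 gives net 45, which does not reach 49, so (a) does not meet the standard; on (b) the weight is 45, which does not reach 49, so (b) does not meet the standard.
  The borrower does not carry Stage 1.
So the lender prevails.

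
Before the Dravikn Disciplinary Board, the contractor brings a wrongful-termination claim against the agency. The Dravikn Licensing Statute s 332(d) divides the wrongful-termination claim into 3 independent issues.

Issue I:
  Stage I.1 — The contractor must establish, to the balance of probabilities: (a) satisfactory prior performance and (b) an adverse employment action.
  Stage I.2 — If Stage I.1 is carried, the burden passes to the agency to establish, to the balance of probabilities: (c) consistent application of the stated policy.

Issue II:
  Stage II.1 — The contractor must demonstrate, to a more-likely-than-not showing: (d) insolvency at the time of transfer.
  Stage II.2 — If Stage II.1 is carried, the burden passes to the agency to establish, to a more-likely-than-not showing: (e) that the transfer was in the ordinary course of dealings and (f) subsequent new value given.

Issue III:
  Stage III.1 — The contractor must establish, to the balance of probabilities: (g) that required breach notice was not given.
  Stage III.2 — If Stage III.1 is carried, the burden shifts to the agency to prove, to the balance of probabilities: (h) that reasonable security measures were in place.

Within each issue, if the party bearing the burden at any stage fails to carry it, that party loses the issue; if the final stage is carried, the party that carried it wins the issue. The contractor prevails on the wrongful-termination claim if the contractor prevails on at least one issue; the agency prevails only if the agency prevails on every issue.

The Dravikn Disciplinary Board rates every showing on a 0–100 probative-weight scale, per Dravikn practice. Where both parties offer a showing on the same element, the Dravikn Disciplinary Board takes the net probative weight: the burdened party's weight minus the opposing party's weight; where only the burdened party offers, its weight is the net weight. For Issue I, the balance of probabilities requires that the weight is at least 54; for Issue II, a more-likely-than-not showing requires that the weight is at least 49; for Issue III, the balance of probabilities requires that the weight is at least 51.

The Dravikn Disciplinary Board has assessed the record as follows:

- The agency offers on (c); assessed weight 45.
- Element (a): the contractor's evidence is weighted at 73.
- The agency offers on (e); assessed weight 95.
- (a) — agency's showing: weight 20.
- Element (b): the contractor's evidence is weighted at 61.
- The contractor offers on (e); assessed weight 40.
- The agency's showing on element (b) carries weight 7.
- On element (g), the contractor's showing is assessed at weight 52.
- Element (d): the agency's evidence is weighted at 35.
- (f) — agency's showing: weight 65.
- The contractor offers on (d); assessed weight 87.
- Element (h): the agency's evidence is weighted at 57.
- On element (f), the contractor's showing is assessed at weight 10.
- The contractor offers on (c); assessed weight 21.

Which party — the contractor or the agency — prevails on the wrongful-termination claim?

— Issue I —
At Stage I.1 the contractor must meet the balance of probabilities (weight is at least 54): on (a) the weight is 73 less the opposing 20 gives net 53, < 54, so (a) does not meet the standard; on (b) the weight is 61 less the opposing 7 gives net 54, ≥ 54, so (b) meets the standard.
  Stage I.1 not carried; the contractor fails its burden.
The agency prevails on this issue.
— Issue II —
Stage II.1 — burden on contractor; standard: a more-likely-than-not showing (weight is at least 49).
    (d): 87 − 35 = 52 ≥ 49 [met]
  Stage II.1 is satisfied; the onus moves to the agency.
Stage II.2 — burden on agency; standard: a more-likely-than-not showing (weight is at least 49).
    (e): 95 − 40 = 55 ≥ 49 [met]
    (f): 65 − 10 = 55 ≥ 49 [met]
  All elements met at the final stage.
Every stage carried; the agency prevails on this issue.
— Issue III —
Stage III.1 — burden on contractor; standard: the balance of probabilities (weight is at least 51).
    (g): 52 ≥ 51 [met]
  Stage III.1 carried; the burden shifts to the agency.
Stage III.2 — burden on agency; standard: the balance of probabilities (weight is at least 51).
    (h): 57 ≥ 51 [met]
  All elements met at the final stage.
All stages carried — the agency prevails on this issue.
Per-issue: Issue I → agency; Issue II → agency; Issue III → agency. The contractor must prevail on at least one issue; overall, the agency prevails.

agency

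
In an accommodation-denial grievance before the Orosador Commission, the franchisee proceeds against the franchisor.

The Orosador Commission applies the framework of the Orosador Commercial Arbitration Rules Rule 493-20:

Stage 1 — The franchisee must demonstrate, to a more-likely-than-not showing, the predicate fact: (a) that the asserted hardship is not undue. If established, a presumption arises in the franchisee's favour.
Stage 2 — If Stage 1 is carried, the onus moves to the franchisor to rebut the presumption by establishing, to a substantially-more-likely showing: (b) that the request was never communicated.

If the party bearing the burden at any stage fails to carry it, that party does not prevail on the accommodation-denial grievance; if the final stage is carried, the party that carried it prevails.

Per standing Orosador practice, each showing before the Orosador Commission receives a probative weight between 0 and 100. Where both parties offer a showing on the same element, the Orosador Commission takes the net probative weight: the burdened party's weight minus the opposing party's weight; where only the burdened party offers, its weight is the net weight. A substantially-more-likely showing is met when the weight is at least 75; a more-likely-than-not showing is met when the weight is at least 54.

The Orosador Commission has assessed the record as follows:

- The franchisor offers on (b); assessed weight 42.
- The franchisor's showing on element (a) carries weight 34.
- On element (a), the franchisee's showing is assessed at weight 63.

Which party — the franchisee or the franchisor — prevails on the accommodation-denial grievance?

Stage 1 (franchisee, a more-likely-than-not showing, weight is at least 54): (a) net 63−34=29 < 54 — fails.
  Not every element is met, so the franchisee fails to carry Stage 1.
The analysis ends at Stage 1; the franchisor prevails.

franchisor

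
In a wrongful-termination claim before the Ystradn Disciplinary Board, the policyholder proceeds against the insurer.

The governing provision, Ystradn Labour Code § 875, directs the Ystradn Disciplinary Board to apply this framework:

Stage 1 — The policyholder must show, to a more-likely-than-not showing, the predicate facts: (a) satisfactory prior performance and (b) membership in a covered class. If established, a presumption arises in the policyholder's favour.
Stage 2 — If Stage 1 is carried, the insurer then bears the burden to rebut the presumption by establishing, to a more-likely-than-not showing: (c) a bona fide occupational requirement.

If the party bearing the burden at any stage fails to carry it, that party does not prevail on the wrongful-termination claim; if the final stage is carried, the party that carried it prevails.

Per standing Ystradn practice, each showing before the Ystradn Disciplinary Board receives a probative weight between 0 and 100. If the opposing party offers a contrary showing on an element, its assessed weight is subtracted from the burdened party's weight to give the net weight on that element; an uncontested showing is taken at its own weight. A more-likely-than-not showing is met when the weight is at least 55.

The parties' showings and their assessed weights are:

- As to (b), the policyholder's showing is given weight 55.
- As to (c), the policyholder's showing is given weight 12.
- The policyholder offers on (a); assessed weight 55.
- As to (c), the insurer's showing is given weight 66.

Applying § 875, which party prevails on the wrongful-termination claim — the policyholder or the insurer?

policyholder

Stage 1 (policyholder, a more-likely-than-not showing, weight is at least 55): (a) 55 ≥ 55 — meets; (b) 55 ≥ 55 — meets.
  All elements met. The burden passes to the insurer.
Stage 2 (insurer, a more-likely-than-not showing, weight is at least 55): (c) net 66−12=54 < 55 — fails.
  The insurer does not carry Stage 2.
So the policyholder prevails.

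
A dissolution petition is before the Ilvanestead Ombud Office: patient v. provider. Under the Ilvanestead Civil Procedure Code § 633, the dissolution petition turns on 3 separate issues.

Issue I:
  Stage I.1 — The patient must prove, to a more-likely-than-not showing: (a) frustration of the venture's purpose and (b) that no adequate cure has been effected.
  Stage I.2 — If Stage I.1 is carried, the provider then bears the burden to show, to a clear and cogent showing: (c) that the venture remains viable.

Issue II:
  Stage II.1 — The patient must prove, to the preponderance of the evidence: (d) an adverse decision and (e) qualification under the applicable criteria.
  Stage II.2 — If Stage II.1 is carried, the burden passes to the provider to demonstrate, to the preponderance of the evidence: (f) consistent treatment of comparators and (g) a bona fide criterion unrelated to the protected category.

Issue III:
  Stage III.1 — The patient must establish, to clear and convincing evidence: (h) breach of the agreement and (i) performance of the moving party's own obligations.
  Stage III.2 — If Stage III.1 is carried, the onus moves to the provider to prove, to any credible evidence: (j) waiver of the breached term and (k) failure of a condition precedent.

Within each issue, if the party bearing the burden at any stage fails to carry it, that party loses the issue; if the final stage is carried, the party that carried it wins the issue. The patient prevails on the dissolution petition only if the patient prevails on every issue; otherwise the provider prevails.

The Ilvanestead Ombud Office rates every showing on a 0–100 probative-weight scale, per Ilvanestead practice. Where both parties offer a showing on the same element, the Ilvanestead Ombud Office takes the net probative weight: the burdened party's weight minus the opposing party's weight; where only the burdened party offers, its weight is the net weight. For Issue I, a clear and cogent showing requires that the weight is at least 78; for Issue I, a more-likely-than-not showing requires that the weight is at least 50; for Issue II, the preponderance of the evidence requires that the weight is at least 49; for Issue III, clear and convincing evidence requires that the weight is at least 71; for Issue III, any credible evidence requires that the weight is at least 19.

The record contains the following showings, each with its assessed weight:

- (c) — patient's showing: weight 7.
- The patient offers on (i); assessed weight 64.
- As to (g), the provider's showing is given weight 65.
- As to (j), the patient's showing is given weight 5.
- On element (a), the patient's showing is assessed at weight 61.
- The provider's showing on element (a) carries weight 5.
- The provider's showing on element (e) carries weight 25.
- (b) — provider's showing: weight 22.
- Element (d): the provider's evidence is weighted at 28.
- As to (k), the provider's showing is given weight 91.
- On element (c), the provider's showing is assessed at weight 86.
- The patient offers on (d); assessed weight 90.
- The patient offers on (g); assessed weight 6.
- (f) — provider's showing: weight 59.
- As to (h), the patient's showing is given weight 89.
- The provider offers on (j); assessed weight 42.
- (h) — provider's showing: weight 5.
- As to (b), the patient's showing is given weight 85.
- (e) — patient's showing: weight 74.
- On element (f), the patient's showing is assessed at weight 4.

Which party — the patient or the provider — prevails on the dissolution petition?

— Issue I —
Stage I.1 (patient, a more-likely-than-not showing, weight is at least 50): (a) net 61−5=56 ≥ 50 — meets; (b) net 85−22=63 ≥ 50 — meets.
  Stage I.1 carried; the burden shifts to the provider.
Stage I.2 (provider, a clear and cogent showing, weight is at least 78): (c) net 86−7=79 ≥ 78 — meets.
  The provider carries the last stage.
Every stage carried; the provider prevails on this issue.
— Issue II —
At Stage II.1 the patient must meet the preponderance of the evidence (weight is at least 49): on (d) the weight is 90 less the opposing 28 gives net 62, ≥ 49, so (d) meets the standard; on (e) the weight is 74 less the opposing 25 gives net 49, ≥ 49, so (e) meets the standard.
  Stage II.1 carried; the burden shifts to the provider.
At Stage II.2 the provider must meet the preponderance of the evidence (weight is at least 49): on (f) the weight is 59 less the opposing 4 gives net 55, ≥ 49, so (f) meets the standard; on (g) the weight is 65 less the opposing 6 gives net 59, ≥ 49, so (g) meets the standard.
  Stage II.2 carried; the final stage is satisfied.
Every stage carried; the provider prevails on this issue.
— Issue III —
At Stage III.1 the patient must meet clear and convincing evidence (weight is at least 71): on (h) the weight is 89 less the opposing 5 gives net 84, which does reach 71, so (h) meets the standard; on (i) the weight is 64, < 71, so (i) does not meet the standard.
  Stage III.1 not carried; the patient fails its burden.
The analysis ends at Stage III.1; the provider prevails on this issue.
Per-issue: Issue I → provider; Issue II → provider; Issue III → provider. The patient must prevail on every issue; overall, the provider prevails.

provider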